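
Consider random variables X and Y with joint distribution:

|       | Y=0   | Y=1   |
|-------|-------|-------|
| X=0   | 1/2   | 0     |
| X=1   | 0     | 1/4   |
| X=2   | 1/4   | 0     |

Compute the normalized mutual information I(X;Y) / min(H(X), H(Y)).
Marginal P(X) (row sums):
  P(X=0) = 1/2 + 0 = 1/2
  P(X=1) = 0 + 1/4 = 1/4
  P(X=2) = 1/4 + 0 = 1/4
Marginal P(Y) (column sums):
  P(Y=0) = 1/2 + 0 + 1/4 = 3/4
  P(Y=1) = 0 + 1/4 + 0 = 1/4

H(X) = -[(1/2)·log₂(1/2) + (1/4)·log₂(1/4) + (1/4)·log₂(1/4)]
  = 0.5000 + 0.5000 + 0.5000
  = 1.5000 bits
H(Y) = -[(3/4)·log₂(3/4) + (1/4)·log₂(1/4)]
  = 0.3113 + 0.5000
  = 0.8113 bits
H(X,Y) = -[(1/2)·log₂(1/2) + (1/4)·log₂(1/4) + (1/4)·log₂(1/4)]
  = 0.5000 + 0.5000 + 0.5000
  = 1.5000 bits

I(X;Y) = H(X) + H(Y) - H(X,Y)
  = 1.5000 + 0.8113 - 1.5000
  = 0.8113 bits

min(H(X), H(Y)) = min(1.5000, 0.8113) = 0.8113 bits
Normalized MI = 0.8113 / 0.8113 = 1.0000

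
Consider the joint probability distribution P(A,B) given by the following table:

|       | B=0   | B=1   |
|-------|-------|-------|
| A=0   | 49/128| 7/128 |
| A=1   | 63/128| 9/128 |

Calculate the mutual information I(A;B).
Marginal P(A) (row sums):
  P(A=0) = 49/128 + 7/128 = 7/16
  P(A=1) = 63/128 + 9/128 = 9/16
Marginal P(B) (column sums):
  P(B=0) = 49/128 + 63/128 = 7/8
  P(B=1) = 7/128 + 9/128 = 1/8

H(A) = -[(7/16)·log₂(7/16) + (9/16)·log₂(9/16)]
  = 0.5218 + 0.4669
  = 0.9887 bits
H(B) = -[(7/8)·log₂(7/8) + (1/8)·log₂(1/8)]
  = 0.1686 + 0.3750
  = 0.5436 bits
H(A,B) = -[(49/128)·log₂(49/128) + (7/128)·log₂(7/128) + (63/128)·log₂(63/128) + (9/128)·log₂(9/128)]
  = 0.5303 + 0.2293 + 0.5034 + 0.2693
  = 1.5323 bits

I(A;B) = H(A) + H(B) - H(A,B)
  = 0.9887 + 0.5436 - 1.5323
  = 0.0000 bits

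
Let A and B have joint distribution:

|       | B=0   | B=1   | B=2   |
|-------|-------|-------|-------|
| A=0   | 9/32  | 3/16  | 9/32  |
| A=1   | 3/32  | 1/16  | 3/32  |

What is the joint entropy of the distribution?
H(A,B) = -Σ P(A,B) log₂ P(A,B), summed over the non-zero cells:
H(A,B) = -[(9/32)·log₂(9/32) + (3/16)·log₂(3/16) + (9/32)·log₂(9/32) + (3/32)·log₂(3/32) + (1/16)·log₂(1/16) + (3/32)·log₂(3/32)]
  = 0.5147 + 0.4528 + 0.5147 + 0.3202 + 0.2500 + 0.3202
  = 2.3726 bits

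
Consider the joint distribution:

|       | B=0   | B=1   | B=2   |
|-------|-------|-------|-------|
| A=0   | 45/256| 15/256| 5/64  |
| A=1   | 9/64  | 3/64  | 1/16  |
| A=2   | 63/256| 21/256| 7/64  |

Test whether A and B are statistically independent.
Marginal P(A) (row sums):
  P(A=0) = 45/256 + 15/256 + 5/64 = 5/16
  P(A=1) = 9/64 + 3/64 + 1/16 = 1/4
  P(A=2) = 63/256 + 21/256 + 7/64 = 7/16
Marginal P(B) (column sums):
  P(B=0) = 45/256 + 9/64 + 63/256 = 9/16
  P(B=1) = 15/256 + 3/64 + 21/256 = 3/16
  P(B=2) = 5/64 + 1/16 + 7/64 = 1/4

A and B are independent iff P(A=i,B=j) = P(A=i)·P(B=j) for every cell.
  P(A=0)·P(B=0) = 5/16 × 9/16 = 45/256 = P(A=0,B=0) ✓
  P(A=0)·P(B=1) = 5/16 × 3/16 = 15/256 = P(A=0,B=1) ✓
  P(A=0)·P(B=2) = 5/16 × 1/4 = 5/64 = P(A=0,B=2) ✓
  P(A=1)·P(B=0) = 1/4 × 9/16 = 9/64 = P(A=1,B=0) ✓
  P(A=1)·P(B=1) = 1/4 × 3/16 = 3/64 = P(A=1,B=1) ✓
  P(A=1)·P(B=2) = 1/4 × 1/4 = 1/16 = P(A=1,B=2) ✓
  P(A=2)·P(B=0) = 7/16 × 9/16 = 63/256 = P(A=2,B=0) ✓
  P(A=2)·P(B=1) = 7/16 × 3/16 = 21/256 = P(A=2,B=1) ✓
  P(A=2)·P(B=2) = 7/16 × 1/4 = 7/64 = P(A=2,B=2) ✓

Yes, A and B are independent: every cell factors, so I(A;B) = 0 bits.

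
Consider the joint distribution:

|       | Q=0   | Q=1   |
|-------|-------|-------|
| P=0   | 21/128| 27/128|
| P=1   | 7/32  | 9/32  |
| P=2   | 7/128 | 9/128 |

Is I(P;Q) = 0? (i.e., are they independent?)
Marginal P(P) (row sums):
  P(P=0) = 21/128 + 27/128 = 3/8
  P(P=1) = 7/32 + 9/32 = 1/2
  P(P=2) = 7/128 + 9/128 = 1/8
Marginal P(Q) (column sums):
  P(Q=0) = 21/128 + 7/32 + 7/128 = 7/16
  P(Q=1) = 27/128 + 9/32 + 9/128 = 9/16

P and Q are independent iff P(P=i,Q=j) = P(P=i)·P(Q=j) for every cell.
  P(P=0)·P(Q=0) = 3/8 × 7/16 = 21/128 = P(P=0,Q=0) ✓
  P(P=0)·P(Q=1) = 3/8 × 9/16 = 27/128 = P(P=0,Q=1) ✓
  P(P=1)·P(Q=0) = 1/2 × 7/16 = 7/32 = P(P=1,Q=0) ✓
  P(P=1)·P(Q=1) = 1/2 × 9/16 = 9/32 = P(P=1,Q=1) ✓
  P(P=2)·P(Q=0) = 1/8 × 7/16 = 7/128 = P(P=2,Q=0) ✓
  P(P=2)·P(Q=1) = 1/8 × 9/16 = 9/128 = P(P=2,Q=1) ✓

Yes, P and Q are independent: every cell factors, so I(P;Q) = 0 bits.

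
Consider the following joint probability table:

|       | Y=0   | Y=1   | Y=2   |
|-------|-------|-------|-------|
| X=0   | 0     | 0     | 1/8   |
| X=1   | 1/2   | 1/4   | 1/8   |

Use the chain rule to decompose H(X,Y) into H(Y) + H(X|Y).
By the chain rule: H(X,Y) = H(Y) + H(X|Y)

Marginal P(Y) (column sums):
  P(Y=0) = 0 + 1/2 = 1/2
  P(Y=1) = 0 + 1/4 = 1/4
  P(Y=2) = 1/8 + 1/8 = 1/4
H(Y) = -[(1/2)·log₂(1/2) + (1/4)·log₂(1/4) + (1/4)·log₂(1/4)]
  = 0.5000 + 0.5000 + 0.5000
  = 1.5000 bits
H(X|Y) = -Σ P(X,Y)·log₂ P(X|Y), where P(X|Y) = P(X,Y) / P(Y)
  (cells with P(X,Y) = 0 contribute 0)
  (X=0,Y=2): P(X|Y) = (1/8)/(1/4) = 1/2;  -(1/8)·log₂(1/2) = 0.1250
  (X=1,Y=0): P(X|Y) = (1/2)/(1/2) = 1;  -(1/2)·log₂(1) = 0.0000
  (X=1,Y=1): P(X|Y) = (1/4)/(1/4) = 1;  -(1/4)·log₂(1) = 0.0000
  (X=1,Y=2): P(X|Y) = (1/8)/(1/4) = 1/2;  -(1/8)·log₂(1/2) = 0.1250
H(X|Y) = 0.1250 + 0.0000 + 0.0000 + 0.1250
  = 0.2500 bits

H(X,Y) = H(Y) + H(X|Y) = 1.5000 + 0.2500 = 1.7500 bits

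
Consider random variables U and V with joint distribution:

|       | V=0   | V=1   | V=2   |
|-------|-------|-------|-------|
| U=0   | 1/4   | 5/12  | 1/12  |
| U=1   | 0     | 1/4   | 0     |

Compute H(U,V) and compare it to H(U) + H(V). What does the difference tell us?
Marginal P(U) (row sums):
  P(U=0) = 1/4 + 5/12 + 1/12 = 3/4
  P(U=1) = 0 + 1/4 + 0 = 1/4
Marginal P(V) (column sums):
  P(V=0) = 1/4 + 0 = 1/4
  P(V=1) = 5/12 + 1/4 = 2/3
  P(V=2) = 1/12 + 0 = 1/12

H(U,V) = -[(1/4)·log₂(1/4) + (5/12)·log₂(5/12) + (1/12)·log₂(1/12) + (1/4)·log₂(1/4)]
  = 0.5000 + 0.5263 + 0.2987 + 0.5000
  = 1.8250 bits
H(U) = -[(3/4)·log₂(3/4) + (1/4)·log₂(1/4)]
  = 0.3113 + 0.5000
  = 0.8113 bits
H(V) = -[(1/4)·log₂(1/4) + (2/3)·log₂(2/3) + (1/12)·log₂(1/12)]
  = 0.5000 + 0.3900 + 0.2987
  = 1.1887 bits

H(U) + H(V) = 0.8113 + 1.1887 = 2.0000 bits
Difference: H(U) + H(V) - H(U,V) = 2.0000 - 1.8250 = 0.1750 bits = I(U;V)

The difference is the mutual information; it is positive here, so U and V are dependent (knowing one reduces uncertainty about the other by 0.1750 bits).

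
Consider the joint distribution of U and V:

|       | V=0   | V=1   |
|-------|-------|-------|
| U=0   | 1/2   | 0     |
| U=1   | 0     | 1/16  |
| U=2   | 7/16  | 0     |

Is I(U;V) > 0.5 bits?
Marginal P(U) (row sums):
  P(U=0) = 1/2 + 0 = 1/2
  P(U=1) = 0 + 1/16 = 1/16
  P(U=2) = 7/16 + 0 = 7/16
Marginal P(V) (column sums):
  P(V=0) = 1/2 + 0 + 7/16 = 15/16
  P(V=1) = 0 + 1/16 + 0 = 1/16

H(U) = -[(1/2)·log₂(1/2) + (1/16)·log₂(1/16) + (7/16)·log₂(7/16)]
  = 0.5000 + 0.2500 + 0.5218
  = 1.2718 bits
H(V) = -[(15/16)·log₂(15/16) + (1/16)·log₂(1/16)]
  = 0.0873 + 0.2500
  = 0.3373 bits
H(U,V) = -[(1/2)·log₂(1/2) + (1/16)·log₂(1/16) + (7/16)·log₂(7/16)]
  = 0.5000 + 0.2500 + 0.5218
  = 1.2718 bits

I(U;V) = H(U) + H(V) - H(U,V)
  = 1.2718 + 0.3373 - 1.2718
  = 0.3373 bits

No. I(U;V) = 0.3373 bits, which is ≤ 0.5 bits.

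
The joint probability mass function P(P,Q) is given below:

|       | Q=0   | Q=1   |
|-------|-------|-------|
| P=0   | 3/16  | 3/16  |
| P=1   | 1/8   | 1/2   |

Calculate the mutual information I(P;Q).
Marginal P(P) (row sums):
  P(P=0) = 3/16 + 3/16 = 3/8
  P(P=1) = 1/8 + 1/2 = 5/8
Marginal P(Q) (column sums):
  P(Q=0) = 3/16 + 1/8 = 5/16
  P(Q=1) = 3/16 + 1/2 = 11/16

H(P) = -[(3/8)·log₂(3/8) + (5/8)·log₂(5/8)]
  = 0.5306 + 0.4238
  = 0.9544 bits
H(Q) = -[(5/16)·log₂(5/16) + (11/16)·log₂(11/16)]
  = 0.5244 + 0.3716
  = 0.8960 bits
H(P,Q) = -[(3/16)·log₂(3/16) + (3/16)·log₂(3/16) + (1/8)·log₂(1/8) + (1/2)·log₂(1/2)]
  = 0.4528 + 0.4528 + 0.3750 + 0.5000
  = 1.7806 bits

I(P;Q) = H(P) + H(Q) - H(P,Q)
  = 0.9544 + 0.8960 - 1.7806
  = 0.0698 bits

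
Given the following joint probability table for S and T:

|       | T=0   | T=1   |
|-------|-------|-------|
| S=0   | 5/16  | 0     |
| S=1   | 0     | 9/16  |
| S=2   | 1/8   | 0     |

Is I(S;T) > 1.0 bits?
Marginal P(S) (row sums):
  P(S=0) = 5/16 + 0 = 5/16
  P(S=1) = 0 + 9/16 = 9/16
  P(S=2) = 1/8 + 0 = 1/8
Marginal P(T) (column sums):
  P(T=0) = 5/16 + 0 + 1/8 = 7/16
  P(T=1) = 0 + 9/16 + 0 = 9/16

H(S) = -[(5/16)·log₂(5/16) + (9/16)·log₂(9/16) + (1/8)·log₂(1/8)]
  = 0.5244 + 0.4669 + 0.3750
  = 1.3663 bits
H(T) = -[(7/16)·log₂(7/16) + (9/16)·log₂(9/16)]
  = 0.5218 + 0.4669
  = 0.9887 bits
H(S,T) = -[(5/16)·log₂(5/16) + (9/16)·log₂(9/16) + (1/8)·log₂(1/8)]
  = 0.5244 + 0.4669 + 0.3750
  = 1.3663 bits

I(S;T) = H(S) + H(T) - H(S,T)
  = 1.3663 + 0.9887 - 1.3663
  = 0.9887 bits

No. I(S;T) = 0.9887 bits, which is ≤ 1.0 bits.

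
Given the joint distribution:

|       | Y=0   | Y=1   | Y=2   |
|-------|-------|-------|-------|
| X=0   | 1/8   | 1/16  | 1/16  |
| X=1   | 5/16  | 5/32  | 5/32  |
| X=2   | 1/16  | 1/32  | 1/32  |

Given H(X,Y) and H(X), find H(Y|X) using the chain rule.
From the chain rule: H(X,Y) = H(X) + H(Y|X)
Therefore: H(Y|X) = H(X,Y) - H(X)

H(X,Y) = -[(1/8)·log₂(1/8) + (1/16)·log₂(1/16) + (1/16)·log₂(1/16) + (5/16)·log₂(5/16) + (5/32)·log₂(5/32) + (5/32)·log₂(5/32) + (1/16)·log₂(1/16) + (1/32)·log₂(1/32) + (1/32)·log₂(1/32)]
  = 0.3750 + 0.2500 + 0.2500 + 0.5244 + 0.4184 + 0.4184 + 0.2500 + 0.1563 + 0.1563
  = 2.7988 bits
Marginal P(X) (row sums):
  P(X=0) = 1/8 + 1/16 + 1/16 = 1/4
  P(X=1) = 5/16 + 5/32 + 5/32 = 5/8
  P(X=2) = 1/16 + 1/32 + 1/32 = 1/8
H(X) = -[(1/4)·log₂(1/4) + (5/8)·log₂(5/8) + (1/8)·log₂(1/8)]
  = 0.5000 + 0.4238 + 0.3750
  = 1.2988 bits

H(Y|X) = 2.7988 - 1.2988 = 1.5000 bits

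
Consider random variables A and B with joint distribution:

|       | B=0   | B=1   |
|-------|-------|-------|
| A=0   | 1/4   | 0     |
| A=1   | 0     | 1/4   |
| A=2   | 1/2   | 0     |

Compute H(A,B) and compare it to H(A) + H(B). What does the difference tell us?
Marginal P(A) (row sums):
  P(A=0) = 1/4 + 0 = 1/4
  P(A=1) = 0 + 1/4 = 1/4
  P(A=2) = 1/2 + 0 = 1/2
Marginal P(B) (column sums):
  P(B=0) = 1/4 + 0 + 1/2 = 3/4
  P(B=1) = 0 + 1/4 + 0 = 1/4

H(A,B) = -[(1/4)·log₂(1/4) + (1/4)·log₂(1/4) + (1/2)·log₂(1/2)]
  = 0.5000 + 0.5000 + 0.5000
  = 1.5000 bits
H(A) = -[(1/4)·log₂(1/4) + (1/4)·log₂(1/4) + (1/2)·log₂(1/2)]
  = 0.5000 + 0.5000 + 0.5000
  = 1.5000 bits
H(B) = -[(3/4)·log₂(3/4) + (1/4)·log₂(1/4)]
  = 0.3113 + 0.5000
  = 0.8113 bits

H(A) + H(B) = 1.5000 + 0.8113 = 2.3113 bits
Difference: H(A) + H(B) - H(A,B) = 2.3113 - 1.5000 = 0.8113 bits = I(A;B)

The difference is the mutual information; it is positive here, so A and B are dependent (knowing one reduces uncertainty about the other by 0.8113 bits).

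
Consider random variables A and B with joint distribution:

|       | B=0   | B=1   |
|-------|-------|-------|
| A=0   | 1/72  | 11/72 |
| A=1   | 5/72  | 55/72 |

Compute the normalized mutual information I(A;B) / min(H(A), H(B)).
Marginal P(A) (row sums):
  P(A=0) = 1/72 + 11/72 = 1/6
  P(A=1) = 5/72 + 55/72 = 5/6
Marginal P(B) (column sums):
  P(B=0) = 1/72 + 5/72 = 1/12
  P(B=1) = 11/72 + 55/72 = 11/12

H(A) = -[(1/6)·log₂(1/6) + (5/6)·log₂(5/6)]
  = 0.4308 + 0.2192
  = 0.6500 bits
H(B) = -[(1/12)·log₂(1/12) + (11/12)·log₂(11/12)]
  = 0.2987 + 0.1151
  = 0.4138 bits
H(A,B) = -[(1/72)·log₂(1/72) + (11/72)·log₂(11/72) + (5/72)·log₂(5/72) + (55/72)·log₂(55/72)]
  = 0.0857 + 0.4141 + 0.2672 + 0.2968
  = 1.0638 bits

I(A;B) = H(A) + H(B) - H(A,B)
  = 0.6500 + 0.4138 - 1.0638
  = 0.0000 bits

min(H(A), H(B)) = min(0.6500, 0.4138) = 0.4138 bits
Normalized MI = 0.0000 / 0.4138 = 0.0000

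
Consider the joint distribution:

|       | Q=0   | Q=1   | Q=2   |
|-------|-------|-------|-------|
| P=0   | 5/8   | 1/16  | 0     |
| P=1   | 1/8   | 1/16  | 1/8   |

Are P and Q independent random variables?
Marginal P(P) (row sums):
  P(P=0) = 5/8 + 1/16 + 0 = 11/16
  P(P=1) = 1/8 + 1/16 + 1/8 = 5/16
Marginal P(Q) (column sums):
  P(Q=0) = 5/8 + 1/8 = 3/4
  P(Q=1) = 1/16 + 1/16 = 1/8
  P(Q=2) = 0 + 1/8 = 1/8

P and Q are independent iff P(P=i,Q=j) = P(P=i)·P(Q=j) for every cell.
  P(P=0)·P(Q=0) = 11/16 × 3/4 = 33/64, but P(P=0,Q=0) = 5/8 ✗

No, P and Q are not independent. Quantitatively, I(P;Q) > 0:

H(P) = -[(11/16)·log₂(11/16) + (5/16)·log₂(5/16)]
  = 0.3716 + 0.5244
  = 0.8960 bits
H(Q) = -[(3/4)·log₂(3/4) + (1/8)·log₂(1/8) + (1/8)·log₂(1/8)]
  = 0.3113 + 0.3750 + 0.3750
  = 1.0613 bits
H(P,Q) = -[(5/8)·log₂(5/8) + (1/16)·log₂(1/16) + (1/8)·log₂(1/8) + (1/16)·log₂(1/16) + (1/8)·log₂(1/8)]
  = 0.4238 + 0.2500 + 0.3750 + 0.2500 + 0.3750
  = 1.6738 bits
I(P;Q) = H(P) + H(Q) - H(P,Q) = 0.8960 + 1.0613 - 1.6738 = 0.2835 bits > 0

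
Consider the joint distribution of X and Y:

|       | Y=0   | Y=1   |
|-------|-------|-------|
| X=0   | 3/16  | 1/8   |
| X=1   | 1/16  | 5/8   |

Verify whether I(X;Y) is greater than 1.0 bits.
Marginal P(X) (row sums):
  P(X=0) = 3/16 + 1/8 = 5/16
  P(X=1) = 1/16 + 5/8 = 11/16
Marginal P(Y) (column sums):
  P(Y=0) = 3/16 + 1/16 = 1/4
  P(Y=1) = 1/8 + 5/8 = 3/4

H(X) = -[(5/16)·log₂(5/16) + (11/16)·log₂(11/16)]
  = 0.5244 + 0.3716
  = 0.8960 bits
H(Y) = -[(1/4)·log₂(1/4) + (3/4)·log₂(3/4)]
  = 0.5000 + 0.3113
  = 0.8113 bits
H(X,Y) = -[(3/16)·log₂(3/16) + (1/8)·log₂(1/8) + (1/16)·log₂(1/16) + (5/8)·log₂(5/8)]
  = 0.4528 + 0.3750 + 0.2500 + 0.4238
  = 1.5016 bits

I(X;Y) = H(X) + H(Y) - H(X,Y)
  = 0.8960 + 0.8113 - 1.5016
  = 0.2057 bits

No. I(X;Y) = 0.2057 bits, which is ≤ 1.0 bits.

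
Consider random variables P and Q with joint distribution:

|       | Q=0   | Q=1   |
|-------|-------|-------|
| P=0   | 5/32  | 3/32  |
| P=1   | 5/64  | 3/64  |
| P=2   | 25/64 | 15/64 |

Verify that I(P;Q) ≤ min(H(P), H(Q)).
Marginal P(P) (row sums):
  P(P=0) = 5/32 + 3/32 = 1/4
  P(P=1) = 5/64 + 3/64 = 1/8
  P(P=2) = 25/64 + 15/64 = 5/8
Marginal P(Q) (column sums):
  P(Q=0) = 5/32 + 5/64 + 25/64 = 5/8
  P(Q=1) = 3/32 + 3/64 + 15/64 = 3/8

H(P) = -[(1/4)·log₂(1/4) + (1/8)·log₂(1/8) + (5/8)·log₂(5/8)]
  = 0.5000 + 0.3750 + 0.4238
  = 1.2988 bits
H(Q) = -[(5/8)·log₂(5/8) + (3/8)·log₂(3/8)]
  = 0.4238 + 0.5306
  = 0.9544 bits
H(P,Q) = -[(5/32)·log₂(5/32) + (3/32)·log₂(3/32) + (5/64)·log₂(5/64) + (3/64)·log₂(3/64) + (25/64)·log₂(25/64) + (15/64)·log₂(15/64)]
  = 0.4184 + 0.3202 + 0.2873 + 0.2070 + 0.5297 + 0.4906
  = 2.2532 bits

I(P;Q) = H(P) + H(Q) - H(P,Q)
  = 1.2988 + 0.9544 - 2.2532
  = 0.0000 bits

min(H(P), H(Q)) = min(1.2988, 0.9544) = 0.9544 bits
Since 0.0000 ≤ 0.9544, the bound is satisfied ✓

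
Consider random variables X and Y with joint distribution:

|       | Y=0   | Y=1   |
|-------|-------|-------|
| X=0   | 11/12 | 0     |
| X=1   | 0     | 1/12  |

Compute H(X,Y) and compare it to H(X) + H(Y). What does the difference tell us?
Marginal P(X) (row sums):
  P(X=0) = 11/12 + 0 = 11/12
  P(X=1) = 0 + 1/12 = 1/12
Marginal P(Y) (column sums):
  P(Y=0) = 11/12 + 0 = 11/12
  P(Y=1) = 0 + 1/12 = 1/12

H(X,Y) = -[(11/12)·log₂(11/12) + (1/12)·log₂(1/12)]
  = 0.1151 + 0.2987
  = 0.4138 bits
H(X) = -[(11/12)·log₂(11/12) + (1/12)·log₂(1/12)]
  = 0.1151 + 0.2987
  = 0.4138 bits
H(Y) = -[(11/12)·log₂(11/12) + (1/12)·log₂(1/12)]
  = 0.1151 + 0.2987
  = 0.4138 bits

H(X) + H(Y) = 0.4138 + 0.4138 = 0.8276 bits
Difference: H(X) + H(Y) - H(X,Y) = 0.8276 - 0.4138 = 0.4138 bits = I(X;Y)

The difference is the mutual information; it is positive here, so X and Y are dependent (knowing one reduces uncertainty about the other by 0.4138 bits).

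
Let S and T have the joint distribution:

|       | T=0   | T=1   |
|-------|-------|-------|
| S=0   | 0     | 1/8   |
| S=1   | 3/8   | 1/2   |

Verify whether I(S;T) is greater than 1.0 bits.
Marginal P(S) (row sums):
  P(S=0) = 0 + 1/8 = 1/8
  P(S=1) = 3/8 + 1/2 = 7/8
Marginal P(T) (column sums):
  P(T=0) = 0 + 3/8 = 3/8
  P(T=1) = 1/8 + 1/2 = 5/8

H(S) = -[(1/8)·log₂(1/8) + (7/8)·log₂(7/8)]
  = 0.3750 + 0.1686
  = 0.5436 bits
H(T) = -[(3/8)·log₂(3/8) + (5/8)·log₂(5/8)]
  = 0.5306 + 0.4238
  = 0.9544 bits
H(S,T) = -[(1/8)·log₂(1/8) + (3/8)·log₂(3/8) + (1/2)·log₂(1/2)]
  = 0.3750 + 0.5306 + 0.5000
  = 1.4056 bits

I(S;T) = H(S) + H(T) - H(S,T)
  = 0.5436 + 0.9544 - 1.4056
  = 0.0924 bits

No. I(S;T) = 0.0924 bits, which is ≤ 1.0 bits.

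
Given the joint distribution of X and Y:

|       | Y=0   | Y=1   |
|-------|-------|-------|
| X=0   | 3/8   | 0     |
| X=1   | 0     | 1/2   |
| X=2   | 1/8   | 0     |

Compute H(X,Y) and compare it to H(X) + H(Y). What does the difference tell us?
Marginal P(X) (row sums):
  P(X=0) = 3/8 + 0 = 3/8
  P(X=1) = 0 + 1/2 = 1/2
  P(X=2) = 1/8 + 0 = 1/8
Marginal P(Y) (column sums):
  P(Y=0) = 3/8 + 0 + 1/8 = 1/2
  P(Y=1) = 0 + 1/2 + 0 = 1/2

H(X,Y) = -[(3/8)·log₂(3/8) + (1/2)·log₂(1/2) + (1/8)·log₂(1/8)]
  = 0.5306 + 0.5000 + 0.3750
  = 1.4056 bits
H(X) = -[(3/8)·log₂(3/8) + (1/2)·log₂(1/2) + (1/8)·log₂(1/8)]
  = 0.5306 + 0.5000 + 0.3750
  = 1.4056 bits
H(Y) = -[(1/2)·log₂(1/2) + (1/2)·log₂(1/2)]
  = 0.5000 + 0.5000
  = 1.0000 bits

H(X) + H(Y) = 1.4056 + 1.0000 = 2.4056 bits
Difference: H(X) + H(Y) - H(X,Y) = 2.4056 - 1.4056 = 1.0000 bits = I(X;Y)

The difference is the mutual information; it is positive here, so X and Y are dependent (knowing one reduces uncertainty about the other by 1.0000 bits).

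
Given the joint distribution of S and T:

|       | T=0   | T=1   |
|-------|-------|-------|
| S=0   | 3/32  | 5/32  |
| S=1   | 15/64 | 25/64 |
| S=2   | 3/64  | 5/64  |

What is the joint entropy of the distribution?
H(S,T) = -Σ P(S,T) log₂ P(S,T), summed over the non-zero cells:
H(S,T) = -[(3/32)·log₂(3/32) + (5/32)·log₂(5/32) + (15/64)·log₂(15/64) + (25/64)·log₂(25/64) + (3/64)·log₂(3/64) + (5/64)·log₂(5/64)]
  = 0.3202 + 0.4184 + 0.4906 + 0.5297 + 0.2070 + 0.2873
  = 2.2532 bits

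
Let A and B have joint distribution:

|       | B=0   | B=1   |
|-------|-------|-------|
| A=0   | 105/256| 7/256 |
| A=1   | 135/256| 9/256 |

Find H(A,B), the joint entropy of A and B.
H(A,B) = -Σ P(A,B) log₂ P(A,B), summed over the non-zero cells:
H(A,B) = -[(105/256)·log₂(105/256) + (7/256)·log₂(7/256) + (135/256)·log₂(135/256) + (9/256)·log₂(9/256)]
  = 0.5274 + 0.1420 + 0.4868 + 0.1698
  = 1.3260 bits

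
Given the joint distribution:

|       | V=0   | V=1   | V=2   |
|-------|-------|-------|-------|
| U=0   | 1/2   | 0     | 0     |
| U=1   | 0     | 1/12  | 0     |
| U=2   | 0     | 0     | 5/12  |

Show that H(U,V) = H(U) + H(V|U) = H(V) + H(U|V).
Marginal P(U) (row sums):
  P(U=0) = 1/2 + 0 + 0 = 1/2
  P(U=1) = 0 + 1/12 + 0 = 1/12
  P(U=2) = 0 + 0 + 5/12 = 5/12
Marginal P(V) (column sums):
  P(V=0) = 1/2 + 0 + 0 = 1/2
  P(V=1) = 0 + 1/12 + 0 = 1/12
  P(V=2) = 0 + 0 + 5/12 = 5/12

Decomposition 1: H(U) + H(V|U)
H(U) = -[(1/2)·log₂(1/2) + (1/12)·log₂(1/12) + (5/12)·log₂(5/12)]
  = 0.5000 + 0.2987 + 0.5263
  = 1.3250 bits
H(V|U) = -Σ P(U,V)·log₂ P(V|U), where P(V|U) = P(U,V) / P(U)
  (cells with P(U,V) = 0 contribute 0)
  (U=0,V=0): P(V|U) = (1/2)/(1/2) = 1;  -(1/2)·log₂(1) = 0.0000
  (U=1,V=1): P(V|U) = (1/12)/(1/12) = 1;  -(1/12)·log₂(1) = 0.0000
  (U=2,V=2): P(V|U) = (5/12)/(5/12) = 1;  -(5/12)·log₂(1) = 0.0000
H(V|U) = 0.0000 + 0.0000 + 0.0000
  = 0.0000 bits
H(U) + H(V|U) = 1.3250 + 0.0000 = 1.3250 bits

Decomposition 2: H(V) + H(U|V)
H(V) = -[(1/2)·log₂(1/2) + (1/12)·log₂(1/12) + (5/12)·log₂(5/12)]
  = 0.5000 + 0.2987 + 0.5263
  = 1.3250 bits
H(U|V) = -Σ P(U,V)·log₂ P(U|V), where P(U|V) = P(U,V) / P(V)
  (cells with P(U,V) = 0 contribute 0)
  (U=0,V=0): P(U|V) = (1/2)/(1/2) = 1;  -(1/2)·log₂(1) = 0.0000
  (U=1,V=1): P(U|V) = (1/12)/(1/12) = 1;  -(1/12)·log₂(1) = 0.0000
  (U=2,V=2): P(U|V) = (5/12)/(5/12) = 1;  -(5/12)·log₂(1) = 0.0000
H(U|V) = 0.0000 + 0.0000 + 0.0000
  = 0.0000 bits
H(V) + H(U|V) = 1.3250 + 0.0000 = 1.3250 bits

Direct computation of the joint entropy:
H(U,V) = -[(1/2)·log₂(1/2) + (1/12)·log₂(1/12) + (5/12)·log₂(5/12)]
  = 0.5000 + 0.2987 + 0.5263
  = 1.3250 bits

All three agree: H(U,V) = 1.3250 bits ✓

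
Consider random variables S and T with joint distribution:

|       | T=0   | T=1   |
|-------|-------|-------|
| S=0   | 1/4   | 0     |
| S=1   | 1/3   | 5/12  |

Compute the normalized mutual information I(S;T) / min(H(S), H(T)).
Marginal P(S) (row sums):
  P(S=0) = 1/4 + 0 = 1/4
  P(S=1) = 1/3 + 5/12 = 3/4
Marginal P(T) (column sums):
  P(T=0) = 1/4 + 1/3 = 7/12
  P(T=1) = 0 + 5/12 = 5/12

H(S) = -[(1/4)·log₂(1/4) + (3/4)·log₂(3/4)]
  = 0.5000 + 0.3113
  = 0.8113 bits
H(T) = -[(7/12)·log₂(7/12) + (5/12)·log₂(5/12)]
  = 0.4536 + 0.5263
  = 0.9799 bits
H(S,T) = -[(1/4)·log₂(1/4) + (1/3)·log₂(1/3) + (5/12)·log₂(5/12)]
  = 0.5000 + 0.5283 + 0.5263
  = 1.5546 bits

I(S;T) = H(S) + H(T) - H(S,T)
  = 0.8113 + 0.9799 - 1.5546
  = 0.2366 bits

min(H(S), H(T)) = min(0.8113, 0.9799) = 0.8113 bits
Normalized MI = 0.2366 / 0.8113 = 0.2916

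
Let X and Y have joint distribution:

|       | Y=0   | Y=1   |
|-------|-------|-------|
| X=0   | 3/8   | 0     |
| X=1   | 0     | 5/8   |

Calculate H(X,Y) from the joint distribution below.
H(X,Y) = -Σ P(X,Y) log₂ P(X,Y), summed over the non-zero cells:
H(X,Y) = -[(3/8)·log₂(3/8) + (5/8)·log₂(5/8)]
  = 0.5306 + 0.4238
  = 0.9544 bits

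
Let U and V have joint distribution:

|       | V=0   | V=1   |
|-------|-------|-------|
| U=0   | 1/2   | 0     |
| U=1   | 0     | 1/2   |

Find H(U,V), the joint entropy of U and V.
H(U,V) = -Σ P(U,V) log₂ P(U,V), summed over the non-zero cells:
H(U,V) = -[(1/2)·log₂(1/2) + (1/2)·log₂(1/2)]
  = 0.5000 + 0.5000
  = 1.0000 bits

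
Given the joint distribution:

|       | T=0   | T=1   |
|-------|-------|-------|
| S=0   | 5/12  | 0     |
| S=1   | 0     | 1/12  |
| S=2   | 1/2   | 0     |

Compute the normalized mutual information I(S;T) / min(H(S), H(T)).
Marginal P(S) (row sums):
  P(S=0) = 5/12 + 0 = 5/12
  P(S=1) = 0 + 1/12 = 1/12
  P(S=2) = 1/2 + 0 = 1/2
Marginal P(T) (column sums):
  P(T=0) = 5/12 + 0 + 1/2 = 11/12
  P(T=1) = 0 + 1/12 + 0 = 1/12

H(S) = -[(5/12)·log₂(5/12) + (1/12)·log₂(1/12) + (1/2)·log₂(1/2)]
  = 0.5263 + 0.2987 + 0.5000
  = 1.3250 bits
H(T) = -[(11/12)·log₂(11/12) + (1/12)·log₂(1/12)]
  = 0.1151 + 0.2987
  = 0.4138 bits
H(S,T) = -[(5/12)·log₂(5/12) + (1/12)·log₂(1/12) + (1/2)·log₂(1/2)]
  = 0.5263 + 0.2987 + 0.5000
  = 1.3250 bits

I(S;T) = H(S) + H(T) - H(S,T)
  = 1.3250 + 0.4138 - 1.3250
  = 0.4138 bits

min(H(S), H(T)) = min(1.3250, 0.4138) = 0.4138 bits
Normalized MI = 0.4138 / 0.4138 = 1.0000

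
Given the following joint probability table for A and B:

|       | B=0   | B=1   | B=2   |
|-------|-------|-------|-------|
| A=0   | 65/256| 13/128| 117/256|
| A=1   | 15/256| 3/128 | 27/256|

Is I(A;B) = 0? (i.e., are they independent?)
Marginal P(A) (row sums):
  P(A=0) = 65/256 + 13/128 + 117/256 = 13/16
  P(A=1) = 15/256 + 3/128 + 27/256 = 3/16
Marginal P(B) (column sums):
  P(B=0) = 65/256 + 15/256 = 5/16
  P(B=1) = 13/128 + 3/128 = 1/8
  P(B=2) = 117/256 + 27/256 = 9/16

A and B are independent iff P(A=i,B=j) = P(A=i)·P(B=j) for every cell.
  P(A=0)·P(B=0) = 13/16 × 5/16 = 65/256 = P(A=0,B=0) ✓
  P(A=0)·P(B=1) = 13/16 × 1/8 = 13/128 = P(A=0,B=1) ✓
  P(A=0)·P(B=2) = 13/16 × 9/16 = 117/256 = P(A=0,B=2) ✓
  P(A=1)·P(B=0) = 3/16 × 5/16 = 15/256 = P(A=1,B=0) ✓
  P(A=1)·P(B=1) = 3/16 × 1/8 = 3/128 = P(A=1,B=1) ✓
  P(A=1)·P(B=2) = 3/16 × 9/16 = 27/256 = P(A=1,B=2) ✓

Yes, A and B are independent: every cell factors, so I(A;B) = 0 bits.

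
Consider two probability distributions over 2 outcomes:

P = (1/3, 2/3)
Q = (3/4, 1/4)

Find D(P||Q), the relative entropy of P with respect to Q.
D(P||Q) = Σ P(i) log₂(P(i)/Q(i))
  i=0: (1/3) × log₂((1/3)/(3/4)) = (1/3) × log₂(4/9) = -0.3900
  i=1: (2/3) × log₂((2/3)/(1/4)) = (2/3) × log₂(8/3) = 0.9434
D(P||Q) = -0.3900 + 0.9434
  = 0.5534 bits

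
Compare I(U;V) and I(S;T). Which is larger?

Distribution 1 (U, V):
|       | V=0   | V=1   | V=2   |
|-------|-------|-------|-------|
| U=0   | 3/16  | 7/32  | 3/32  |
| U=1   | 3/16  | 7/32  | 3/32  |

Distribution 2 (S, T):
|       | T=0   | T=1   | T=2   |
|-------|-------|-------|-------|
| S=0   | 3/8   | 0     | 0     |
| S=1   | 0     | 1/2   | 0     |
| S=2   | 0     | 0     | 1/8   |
Distribution 1 (U, V):
Marginal P(U) (row sums):
  P(U=0) = 3/16 + 7/32 + 3/32 = 1/2
  P(U=1) = 3/16 + 7/32 + 3/32 = 1/2
Marginal P(V) (column sums):
  P(V=0) = 3/16 + 3/16 = 3/8
  P(V=1) = 7/32 + 7/32 = 7/16
  P(V=2) = 3/32 + 3/32 = 3/16

H(U) = -[(1/2)·log₂(1/2) + (1/2)·log₂(1/2)]
  = 0.5000 + 0.5000
  = 1.0000 bits
H(V) = -[(3/8)·log₂(3/8) + (7/16)·log₂(7/16) + (3/16)·log₂(3/16)]
  = 0.5306 + 0.5218 + 0.4528
  = 1.5052 bits
H(U,V) = -[(3/16)·log₂(3/16) + (7/32)·log₂(7/32) + (3/32)·log₂(3/32) + (3/16)·log₂(3/16) + (7/32)·log₂(7/32) + (3/32)·log₂(3/32)]
  = 0.4528 + 0.4796 + 0.3202 + 0.4528 + 0.4796 + 0.3202
  = 2.5052 bits

I(U;V) = H(U) + H(V) - H(U,V)
  = 1.0000 + 1.5052 - 2.5052
  = 0.0000 bits

Distribution 2 (S, T):
Marginal P(S) (row sums):
  P(S=0) = 3/8 + 0 + 0 = 3/8
  P(S=1) = 0 + 1/2 + 0 = 1/2
  P(S=2) = 0 + 0 + 1/8 = 1/8
Marginal P(T) (column sums):
  P(T=0) = 3/8 + 0 + 0 = 3/8
  P(T=1) = 0 + 1/2 + 0 = 1/2
  P(T=2) = 0 + 0 + 1/8 = 1/8

H(S) = -[(3/8)·log₂(3/8) + (1/2)·log₂(1/2) + (1/8)·log₂(1/8)]
  = 0.5306 + 0.5000 + 0.3750
  = 1.4056 bits
H(T) = -[(3/8)·log₂(3/8) + (1/2)·log₂(1/2) + (1/8)·log₂(1/8)]
  = 0.5306 + 0.5000 + 0.3750
  = 1.4056 bits
H(S,T) = -[(3/8)·log₂(3/8) + (1/2)·log₂(1/2) + (1/8)·log₂(1/8)]
  = 0.5306 + 0.5000 + 0.3750
  = 1.4056 bits

I(S;T) = H(S) + H(T) - H(S,T)
  = 1.4056 + 1.4056 - 1.4056
  = 1.4056 bits

I(S;T) = 1.4056 bits > I(U;V) = 0.0000 bits, so (S, T) has the higher mutual information (stronger dependence).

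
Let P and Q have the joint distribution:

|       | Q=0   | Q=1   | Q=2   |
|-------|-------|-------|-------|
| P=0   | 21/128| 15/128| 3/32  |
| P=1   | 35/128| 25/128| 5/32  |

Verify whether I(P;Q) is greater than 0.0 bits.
Marginal P(P) (row sums):
  P(P=0) = 21/128 + 15/128 + 3/32 = 3/8
  P(P=1) = 35/128 + 25/128 + 5/32 = 5/8
Marginal P(Q) (column sums):
  P(Q=0) = 21/128 + 35/128 = 7/16
  P(Q=1) = 15/128 + 25/128 = 5/16
  P(Q=2) = 3/32 + 5/32 = 1/4

H(P) = -[(3/8)·log₂(3/8) + (5/8)·log₂(5/8)]
  = 0.5306 + 0.4238
  = 0.9544 bits
H(Q) = -[(7/16)·log₂(7/16) + (5/16)·log₂(5/16) + (1/4)·log₂(1/4)]
  = 0.5218 + 0.5244 + 0.5000
  = 1.5462 bits
H(P,Q) = -[(21/128)·log₂(21/128) + (15/128)·log₂(15/128) + (3/32)·log₂(3/32) + (35/128)·log₂(35/128) + (25/128)·log₂(25/128) + (5/32)·log₂(5/32)]
  = 0.4278 + 0.3625 + 0.3202 + 0.5115 + 0.4602 + 0.4184
  = 2.5006 bits

I(P;Q) = H(P) + H(Q) - H(P,Q)
  = 0.9544 + 1.5462 - 2.5006
  = 0.0000 bits

No. I(P;Q) = 0.0000 bits, which is ≤ 0.0 bits.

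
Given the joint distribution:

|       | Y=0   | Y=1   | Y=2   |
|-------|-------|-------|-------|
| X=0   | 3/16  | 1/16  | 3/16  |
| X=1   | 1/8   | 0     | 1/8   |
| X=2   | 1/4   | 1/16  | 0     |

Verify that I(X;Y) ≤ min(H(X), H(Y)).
Marginal P(X) (row sums):
  P(X=0) = 3/16 + 1/16 + 3/16 = 7/16
  P(X=1) = 1/8 + 0 + 1/8 = 1/4
  P(X=2) = 1/4 + 1/16 + 0 = 5/16
Marginal P(Y) (column sums):
  P(Y=0) = 3/16 + 1/8 + 1/4 = 9/16
  P(Y=1) = 1/16 + 0 + 1/16 = 1/8
  P(Y=2) = 3/16 + 1/8 + 0 = 5/16

H(X) = -[(7/16)·log₂(7/16) + (1/4)·log₂(1/4) + (5/16)·log₂(5/16)]
  = 0.5218 + 0.5000 + 0.5244
  = 1.5462 bits
H(Y) = -[(9/16)·log₂(9/16) + (1/8)·log₂(1/8) + (5/16)·log₂(5/16)]
  = 0.4669 + 0.3750 + 0.5244
  = 1.3663 bits
H(X,Y) = -[(3/16)·log₂(3/16) + (1/16)·log₂(1/16) + (3/16)·log₂(3/16) + (1/8)·log₂(1/8) + (1/8)·log₂(1/8) + (1/4)·log₂(1/4) + (1/16)·log₂(1/16)]
  = 0.4528 + 0.2500 + 0.4528 + 0.3750 + 0.3750 + 0.5000 + 0.2500
  = 2.6556 bits

I(X;Y) = H(X) + H(Y) - H(X,Y)
  = 1.5462 + 1.3663 - 2.6556
  = 0.2569 bits

min(H(X), H(Y)) = min(1.5462, 1.3663) = 1.3663 bits
Since 0.2569 ≤ 1.3663, the bound is satisfied ✓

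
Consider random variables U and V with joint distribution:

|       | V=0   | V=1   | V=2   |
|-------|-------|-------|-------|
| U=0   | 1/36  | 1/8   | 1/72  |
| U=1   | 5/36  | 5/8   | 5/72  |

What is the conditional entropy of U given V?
Marginal P(V) (column sums):
  P(V=0) = 1/36 + 5/36 = 1/6
  P(V=1) = 1/8 + 5/8 = 3/4
  P(V=2) = 1/72 + 5/72 = 1/12

H(U|V) = -Σ P(U,V)·log₂ P(U|V), where P(U|V) = P(U,V) / P(V)
  (U=0,V=0): P(U|V) = (1/36)/(1/6) = 1/6;  -(1/36)·log₂(1/6) = 0.0718
  (U=0,V=1): P(U|V) = (1/8)/(3/4) = 1/6;  -(1/8)·log₂(1/6) = 0.3231
  (U=0,V=2): P(U|V) = (1/72)/(1/12) = 1/6;  -(1/72)·log₂(1/6) = 0.0359
  (U=1,V=0): P(U|V) = (5/36)/(1/6) = 5/6;  -(5/36)·log₂(5/6) = 0.0365
  (U=1,V=1): P(U|V) = (5/8)/(3/4) = 5/6;  -(5/8)·log₂(5/6) = 0.1644
  (U=1,V=2): P(U|V) = (5/72)/(1/12) = 5/6;  -(5/72)·log₂(5/6) = 0.0183
H(U|V) = 0.0718 + 0.3231 + 0.0359 + 0.0365 + 0.1644 + 0.0183
  = 0.6500 bits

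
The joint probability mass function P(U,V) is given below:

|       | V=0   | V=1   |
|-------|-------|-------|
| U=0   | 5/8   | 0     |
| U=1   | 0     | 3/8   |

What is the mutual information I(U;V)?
Marginal P(U) (row sums):
  P(U=0) = 5/8 + 0 = 5/8
  P(U=1) = 0 + 3/8 = 3/8
Marginal P(V) (column sums):
  P(V=0) = 5/8 + 0 = 5/8
  P(V=1) = 0 + 3/8 = 3/8

H(U) = -[(5/8)·log₂(5/8) + (3/8)·log₂(3/8)]
  = 0.4238 + 0.5306
  = 0.9544 bits
H(V) = -[(5/8)·log₂(5/8) + (3/8)·log₂(3/8)]
  = 0.4238 + 0.5306
  = 0.9544 bits
H(U,V) = -[(5/8)·log₂(5/8) + (3/8)·log₂(3/8)]
  = 0.4238 + 0.5306
  = 0.9544 bits

I(U;V) = H(U) + H(V) - H(U,V)
  = 0.9544 + 0.9544 - 0.9544
  = 0.9544 bits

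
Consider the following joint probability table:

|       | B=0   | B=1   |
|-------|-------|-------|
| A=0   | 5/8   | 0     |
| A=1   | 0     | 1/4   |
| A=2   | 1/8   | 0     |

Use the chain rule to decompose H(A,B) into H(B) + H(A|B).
By the chain rule: H(A,B) = H(B) + H(A|B)

Marginal P(B) (column sums):
  P(B=0) = 5/8 + 0 + 1/8 = 3/4
  P(B=1) = 0 + 1/4 + 0 = 1/4
H(B) = -[(3/4)·log₂(3/4) + (1/4)·log₂(1/4)]
  = 0.3113 + 0.5000
  = 0.8113 bits
H(A|B) = -Σ P(A,B)·log₂ P(A|B), where P(A|B) = P(A,B) / P(B)
  (cells with P(A,B) = 0 contribute 0)
  (A=0,B=0): P(A|B) = (5/8)/(3/4) = 5/6;  -(5/8)·log₂(5/6) = 0.1644
  (A=1,B=1): P(A|B) = (1/4)/(1/4) = 1;  -(1/4)·log₂(1) = 0.0000
  (A=2,B=0): P(A|B) = (1/8)/(3/4) = 1/6;  -(1/8)·log₂(1/6) = 0.3231
H(A|B) = 0.1644 + 0.0000 + 0.3231
  = 0.4875 bits

H(A,B) = H(B) + H(A|B) = 0.8113 + 0.4875 = 1.2988 bits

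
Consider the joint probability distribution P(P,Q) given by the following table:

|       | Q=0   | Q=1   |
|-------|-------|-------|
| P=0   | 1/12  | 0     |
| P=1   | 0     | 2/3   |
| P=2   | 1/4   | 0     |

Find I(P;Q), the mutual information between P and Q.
Marginal P(P) (row sums):
  P(P=0) = 1/12 + 0 = 1/12
  P(P=1) = 0 + 2/3 = 2/3
  P(P=2) = 1/4 + 0 = 1/4
Marginal P(Q) (column sums):
  P(Q=0) = 1/12 + 0 + 1/4 = 1/3
  P(Q=1) = 0 + 2/3 + 0 = 2/3

H(P) = -[(1/12)·log₂(1/12) + (2/3)·log₂(2/3) + (1/4)·log₂(1/4)]
  = 0.2987 + 0.3900 + 0.5000
  = 1.1887 bits
H(Q) = -[(1/3)·log₂(1/3) + (2/3)·log₂(2/3)]
  = 0.5283 + 0.3900
  = 0.9183 bits
H(P,Q) = -[(1/12)·log₂(1/12) + (2/3)·log₂(2/3) + (1/4)·log₂(1/4)]
  = 0.2987 + 0.3900 + 0.5000
  = 1.1887 bits

I(P;Q) = H(P) + H(Q) - H(P,Q)
  = 1.1887 + 0.9183 - 1.1887
  = 0.9183 bits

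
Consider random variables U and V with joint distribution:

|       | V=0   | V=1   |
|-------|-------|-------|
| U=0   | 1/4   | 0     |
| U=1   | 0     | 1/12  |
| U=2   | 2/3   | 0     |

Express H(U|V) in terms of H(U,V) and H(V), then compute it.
H(U|V) = H(U,V) - H(V)

Marginal P(V) (column sums):
  P(V=0) = 1/4 + 0 + 2/3 = 11/12
  P(V=1) = 0 + 1/12 + 0 = 1/12

H(U,V) = -[(1/4)·log₂(1/4) + (1/12)·log₂(1/12) + (2/3)·log₂(2/3)]
  = 0.5000 + 0.2987 + 0.3900
  = 1.1887 bits
H(V) = -[(11/12)·log₂(11/12) + (1/12)·log₂(1/12)]
  = 0.1151 + 0.2987
  = 0.4138 bits

H(U|V) = 1.1887 - 0.4138 = 0.7749 bits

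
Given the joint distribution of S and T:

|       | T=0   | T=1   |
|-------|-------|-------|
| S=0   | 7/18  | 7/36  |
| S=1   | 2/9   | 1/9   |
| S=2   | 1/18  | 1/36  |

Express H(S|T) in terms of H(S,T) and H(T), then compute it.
H(S|T) = H(S,T) - H(T)

Marginal P(T) (column sums):
  P(T=0) = 7/18 + 2/9 + 1/18 = 2/3
  P(T=1) = 7/36 + 1/9 + 1/36 = 1/3

H(S,T) = -[(7/18)·log₂(7/18) + (7/36)·log₂(7/36) + (2/9)·log₂(2/9) + (1/9)·log₂(1/9) + (1/18)·log₂(1/18) + (1/36)·log₂(1/36)]
  = 0.5299 + 0.4594 + 0.4822 + 0.3522 + 0.2317 + 0.1436
  = 2.1990 bits
H(T) = -[(2/3)·log₂(2/3) + (1/3)·log₂(1/3)]
  = 0.3900 + 0.5283
  = 0.9183 bits

H(S|T) = 2.1990 - 0.9183 = 1.2807 bits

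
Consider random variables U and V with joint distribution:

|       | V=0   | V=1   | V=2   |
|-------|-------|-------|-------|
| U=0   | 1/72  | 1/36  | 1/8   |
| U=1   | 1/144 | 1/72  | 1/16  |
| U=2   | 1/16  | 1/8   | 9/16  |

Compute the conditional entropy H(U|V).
Marginal P(V) (column sums):
  P(V=0) = 1/72 + 1/144 + 1/16 = 1/12
  P(V=1) = 1/36 + 1/72 + 1/8 = 1/6
  P(V=2) = 1/8 + 1/16 + 9/16 = 3/4

H(U|V) = -Σ P(U,V)·log₂ P(U|V), where P(U|V) = P(U,V) / P(V)
  (U=0,V=0): P(U|V) = (1/72)/(1/12) = 1/6;  -(1/72)·log₂(1/6) = 0.0359
  (U=0,V=1): P(U|V) = (1/36)/(1/6) = 1/6;  -(1/36)·log₂(1/6) = 0.0718
  (U=0,V=2): P(U|V) = (1/8)/(3/4) = 1/6;  -(1/8)·log₂(1/6) = 0.3231
  (U=1,V=0): P(U|V) = (1/144)/(1/12) = 1/12;  -(1/144)·log₂(1/12) = 0.0249
  (U=1,V=1): P(U|V) = (1/72)/(1/6) = 1/12;  -(1/72)·log₂(1/12) = 0.0498
  (U=1,V=2): P(U|V) = (1/16)/(3/4) = 1/12;  -(1/16)·log₂(1/12) = 0.2241
  (U=2,V=0): P(U|V) = (1/16)/(1/12) = 3/4;  -(1/16)·log₂(3/4) = 0.0259
  (U=2,V=1): P(U|V) = (1/8)/(1/6) = 3/4;  -(1/8)·log₂(3/4) = 0.0519
  (U=2,V=2): P(U|V) = (9/16)/(3/4) = 3/4;  -(9/16)·log₂(3/4) = 0.2335
H(U|V) = 0.0359 + 0.0718 + 0.3231 + 0.0249 + 0.0498 + 0.2241 + 0.0259 + 0.0519 + 0.2335
  = 1.0409 bits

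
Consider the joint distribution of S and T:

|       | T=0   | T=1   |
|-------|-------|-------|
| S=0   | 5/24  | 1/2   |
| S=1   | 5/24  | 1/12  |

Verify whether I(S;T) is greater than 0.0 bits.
Marginal P(S) (row sums):
  P(S=0) = 5/24 + 1/2 = 17/24
  P(S=1) = 5/24 + 1/12 = 7/24
Marginal P(T) (column sums):
  P(T=0) = 5/24 + 5/24 = 5/12
  P(T=1) = 1/2 + 1/12 = 7/12

H(S) = -[(17/24)·log₂(17/24) + (7/24)·log₂(7/24)]
  = 0.3524 + 0.5185
  = 0.8709 bits
H(T) = -[(5/12)·log₂(5/12) + (7/12)·log₂(7/12)]
  = 0.5263 + 0.4536
  = 0.9799 bits
H(S,T) = -[(5/24)·log₂(5/24) + (1/2)·log₂(1/2) + (5/24)·log₂(5/24) + (1/12)·log₂(1/12)]
  = 0.4715 + 0.5000 + 0.4715 + 0.2987
  = 1.7417 bits

I(S;T) = H(S) + H(T) - H(S,T)
  = 0.8709 + 0.9799 - 1.7417
  = 0.1091 bits

Yes. I(S;T) = 0.1091 bits, which is > 0.0 bits.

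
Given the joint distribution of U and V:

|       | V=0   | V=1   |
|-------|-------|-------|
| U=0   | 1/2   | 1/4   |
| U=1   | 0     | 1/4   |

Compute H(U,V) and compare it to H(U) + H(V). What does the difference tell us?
Marginal P(U) (row sums):
  P(U=0) = 1/2 + 1/4 = 3/4
  P(U=1) = 0 + 1/4 = 1/4
Marginal P(V) (column sums):
  P(V=0) = 1/2 + 0 = 1/2
  P(V=1) = 1/4 + 1/4 = 1/2

H(U,V) = -[(1/2)·log₂(1/2) + (1/4)·log₂(1/4) + (1/4)·log₂(1/4)]
  = 0.5000 + 0.5000 + 0.5000
  = 1.5000 bits
H(U) = -[(3/4)·log₂(3/4) + (1/4)·log₂(1/4)]
  = 0.3113 + 0.5000
  = 0.8113 bits
H(V) = -[(1/2)·log₂(1/2) + (1/2)·log₂(1/2)]
  = 0.5000 + 0.5000
  = 1.0000 bits

H(U) + H(V) = 0.8113 + 1.0000 = 1.8113 bits
Difference: H(U) + H(V) - H(U,V) = 1.8113 - 1.5000 = 0.3113 bits = I(U;V)

The difference is the mutual information; it is positive here, so U and V are dependent (knowing one reduces uncertainty about the other by 0.3113 bits).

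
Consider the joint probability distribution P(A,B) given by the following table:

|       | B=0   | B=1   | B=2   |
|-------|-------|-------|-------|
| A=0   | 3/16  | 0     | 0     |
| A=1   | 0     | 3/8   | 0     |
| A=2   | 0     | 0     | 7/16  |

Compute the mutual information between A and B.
Marginal P(A) (row sums):
  P(A=0) = 3/16 + 0 + 0 = 3/16
  P(A=1) = 0 + 3/8 + 0 = 3/8
  P(A=2) = 0 + 0 + 7/16 = 7/16
Marginal P(B) (column sums):
  P(B=0) = 3/16 + 0 + 0 = 3/16
  P(B=1) = 0 + 3/8 + 0 = 3/8
  P(B=2) = 0 + 0 + 7/16 = 7/16

H(A) = -[(3/16)·log₂(3/16) + (3/8)·log₂(3/8) + (7/16)·log₂(7/16)]
  = 0.4528 + 0.5306 + 0.5218
  = 1.5052 bits
H(B) = -[(3/16)·log₂(3/16) + (3/8)·log₂(3/8) + (7/16)·log₂(7/16)]
  = 0.4528 + 0.5306 + 0.5218
  = 1.5052 bits
H(A,B) = -[(3/16)·log₂(3/16) + (3/8)·log₂(3/8) + (7/16)·log₂(7/16)]
  = 0.4528 + 0.5306 + 0.5218
  = 1.5052 bits

I(A;B) = H(A) + H(B) - H(A,B)
  = 1.5052 + 1.5052 - 1.5052
  = 1.5052 bits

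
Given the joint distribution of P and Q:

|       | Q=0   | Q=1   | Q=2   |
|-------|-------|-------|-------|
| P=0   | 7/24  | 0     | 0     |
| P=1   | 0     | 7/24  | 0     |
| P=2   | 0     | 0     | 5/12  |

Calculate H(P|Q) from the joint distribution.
Marginal P(Q) (column sums):
  P(Q=0) = 7/24 + 0 + 0 = 7/24
  P(Q=1) = 0 + 7/24 + 0 = 7/24
  P(Q=2) = 0 + 0 + 5/12 = 5/12

H(P|Q) = -Σ P(P,Q)·log₂ P(P|Q), where P(P|Q) = P(P,Q) / P(Q)
  (cells with P(P,Q) = 0 contribute 0)
  (P=0,Q=0): P(P|Q) = (7/24)/(7/24) = 1;  -(7/24)·log₂(1) = 0.0000
  (P=1,Q=1): P(P|Q) = (7/24)/(7/24) = 1;  -(7/24)·log₂(1) = 0.0000
  (P=2,Q=2): P(P|Q) = (5/12)/(5/12) = 1;  -(5/12)·log₂(1) = 0.0000
H(P|Q) = 0.0000 + 0.0000 + 0.0000
  = 0.0000 bits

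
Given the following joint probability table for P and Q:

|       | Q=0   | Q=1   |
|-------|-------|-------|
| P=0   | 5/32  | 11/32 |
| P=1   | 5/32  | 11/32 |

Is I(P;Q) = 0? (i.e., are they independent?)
Marginal P(P) (row sums):
  P(P=0) = 5/32 + 11/32 = 1/2
  P(P=1) = 5/32 + 11/32 = 1/2
Marginal P(Q) (column sums):
  P(Q=0) = 5/32 + 5/32 = 5/16
  P(Q=1) = 11/32 + 11/32 = 11/16

P and Q are independent iff P(P=i,Q=j) = P(P=i)·P(Q=j) for every cell.
  P(P=0)·P(Q=0) = 1/2 × 5/16 = 5/32 = P(P=0,Q=0) ✓
  P(P=0)·P(Q=1) = 1/2 × 11/16 = 11/32 = P(P=0,Q=1) ✓
  P(P=1)·P(Q=0) = 1/2 × 5/16 = 5/32 = P(P=1,Q=0) ✓
  P(P=1)·P(Q=1) = 1/2 × 11/16 = 11/32 = P(P=1,Q=1) ✓

Yes, P and Q are independent: every cell factors, so I(P;Q) = 0 bits.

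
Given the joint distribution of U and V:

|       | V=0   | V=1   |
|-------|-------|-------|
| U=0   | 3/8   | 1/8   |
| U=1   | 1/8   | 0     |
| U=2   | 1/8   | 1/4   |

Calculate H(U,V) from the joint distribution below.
H(U,V) = -Σ P(U,V) log₂ P(U,V), summed over the non-zero cells:
H(U,V) = -[(3/8)·log₂(3/8) + (1/8)·log₂(1/8) + (1/8)·log₂(1/8) + (1/8)·log₂(1/8) + (1/4)·log₂(1/4)]
  = 0.5306 + 0.3750 + 0.3750 + 0.3750 + 0.5000
  = 2.1556 bits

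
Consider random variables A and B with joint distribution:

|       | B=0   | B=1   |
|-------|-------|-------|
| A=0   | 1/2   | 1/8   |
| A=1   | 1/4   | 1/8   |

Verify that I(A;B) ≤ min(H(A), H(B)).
Marginal P(A) (row sums):
  P(A=0) = 1/2 + 1/8 = 5/8
  P(A=1) = 1/4 + 1/8 = 3/8
Marginal P(B) (column sums):
  P(B=0) = 1/2 + 1/4 = 3/4
  P(B=1) = 1/8 + 1/8 = 1/4

H(A) = -[(5/8)·log₂(5/8) + (3/8)·log₂(3/8)]
  = 0.4238 + 0.5306
  = 0.9544 bits
H(B) = -[(3/4)·log₂(3/4) + (1/4)·log₂(1/4)]
  = 0.3113 + 0.5000
  = 0.8113 bits
H(A,B) = -[(1/2)·log₂(1/2) + (1/8)·log₂(1/8) + (1/4)·log₂(1/4) + (1/8)·log₂(1/8)]
  = 0.5000 + 0.3750 + 0.5000 + 0.3750
  = 1.7500 bits

I(A;B) = H(A) + H(B) - H(A,B)
  = 0.9544 + 0.8113 - 1.7500
  = 0.0157 bits

min(H(A), H(B)) = min(0.9544, 0.8113) = 0.8113 bits
Since 0.0157 ≤ 0.8113, the bound is satisfied ✓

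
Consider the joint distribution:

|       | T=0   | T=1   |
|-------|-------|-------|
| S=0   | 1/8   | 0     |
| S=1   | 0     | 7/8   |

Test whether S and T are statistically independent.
Marginal P(S) (row sums):
  P(S=0) = 1/8 + 0 = 1/8
  P(S=1) = 0 + 7/8 = 7/8
Marginal P(T) (column sums):
  P(T=0) = 1/8 + 0 = 1/8
  P(T=1) = 0 + 7/8 = 7/8

S and T are independent iff P(S=i,T=j) = P(S=i)·P(T=j) for every cell.
  P(S=0)·P(T=0) = 1/8 × 1/8 = 1/64, but P(S=0,T=0) = 1/8 ✗

No, S and T are not independent. Quantitatively, I(S;T) > 0:

H(S) = -[(1/8)·log₂(1/8) + (7/8)·log₂(7/8)]
  = 0.3750 + 0.1686
  = 0.5436 bits
H(T) = -[(1/8)·log₂(1/8) + (7/8)·log₂(7/8)]
  = 0.3750 + 0.1686
  = 0.5436 bits
H(S,T) = -[(1/8)·log₂(1/8) + (7/8)·log₂(7/8)]
  = 0.3750 + 0.1686
  = 0.5436 bits
I(S;T) = H(S) + H(T) - H(S,T) = 0.5436 + 0.5436 - 0.5436 = 0.5436 bits > 0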